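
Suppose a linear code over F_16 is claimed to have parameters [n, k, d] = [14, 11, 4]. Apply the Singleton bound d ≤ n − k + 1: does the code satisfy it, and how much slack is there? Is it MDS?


Singleton RHS = n − k + 1 = 4, slack = 0, bound satisfied, MDS.

Singleton bound: d ≤ n − k + 1.
Here n = 14, k = 11, so n − k + 1 = 4.
Given d = 4, check d ≤ 4: YES.
Slack = (n − k + 1) − d = 0.
The code is MDS (slack = 0).
Description: the claimed parameters are [14, 11, 4]_16; such a code would be MDS (meets Singleton bound).


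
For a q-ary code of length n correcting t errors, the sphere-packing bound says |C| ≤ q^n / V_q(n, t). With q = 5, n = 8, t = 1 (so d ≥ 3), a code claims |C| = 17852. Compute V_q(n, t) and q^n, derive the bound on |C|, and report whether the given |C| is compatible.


V_q(n, t) = 33, q^n = 390625, Hamming bound = 11837, |C| = 17852 > bound (violated).

Step 1: Compute V_q(n, t) = Σ_{j=0}^1 C(n, j) (q−1)^j.
  j = 0: C(8,0)·(4)^0 = 1·1 = 1.
  j = 1: C(8,1)·(4)^1 = 8·4 = 32.
  V_q(n, t) = 1 + 32 = 33.
Step 2: q^n = 5^8 = 390625.
Step 3: Hamming bound ⌊q^n / V_q(n,t)⌋ = ⌊390625/33⌋ = 11837.
Step 4: Compare |C| = 17852 to 11837: violated.
The claimed |C| lies above the Hamming bound, so no 5-ary code of length 8 with d ≥ 3 can have 17852 codewords.


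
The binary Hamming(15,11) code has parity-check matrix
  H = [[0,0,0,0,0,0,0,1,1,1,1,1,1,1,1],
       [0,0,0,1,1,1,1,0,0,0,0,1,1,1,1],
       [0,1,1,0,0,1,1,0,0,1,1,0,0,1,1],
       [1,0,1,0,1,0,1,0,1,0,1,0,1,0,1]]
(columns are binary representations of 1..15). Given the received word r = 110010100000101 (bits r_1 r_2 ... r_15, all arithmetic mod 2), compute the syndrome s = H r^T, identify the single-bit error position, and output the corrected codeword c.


s = (0, 0, 1, 1)^T, error position = 3, corrected codeword c = 111010100000101

Compute s = H r^T mod 2 one row at a time:
  s_1 = 0 + 0 + 0 + 0 + 0 + 1 + 0 + 1 = 2 ≡ 0 (mod 2).
  s_2 = 0 + 1 + 0 + 1 + 0 + 1 + 0 + 1 = 4 ≡ 0 (mod 2).
  s_3 = 1 + 0 + 0 + 1 + 0 + 0 + 0 + 1 = 3 ≡ 1 (mod 2).
  s_4 = 1 + 0 + 1 + 1 + 0 + 0 + 1 + 1 = 5 ≡ 1 (mod 2).
s = (0, 0, 1, 1)^T — this equals column 3 of H (binary 0011), so error is at position 3.
Correct: flip bit 3 of r = 110010100000101 to get c = 111010100000101.


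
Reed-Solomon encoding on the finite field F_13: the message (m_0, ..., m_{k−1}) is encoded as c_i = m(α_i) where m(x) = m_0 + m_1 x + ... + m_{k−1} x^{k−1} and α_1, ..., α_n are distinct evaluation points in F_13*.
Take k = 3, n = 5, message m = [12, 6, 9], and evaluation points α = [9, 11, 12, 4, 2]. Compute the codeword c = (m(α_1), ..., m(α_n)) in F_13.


c = [2, 10, 2, 11, 8]

Message polynomial: m(x) = 12 + 6·x + 9·x^2 (mod 13).
For each evaluation point α_i, compute m(α_i) mod 13:
  α_1 = 9: Horner steps 9 → 9 → 2, so m(9) = 2.
  α_2 = 11: Horner steps 9 → 1 → 10, so m(11) = 10.
  α_3 = 12: Horner steps 9 → 10 → 2, so m(12) = 2.
  α_4 = 4: Horner steps 9 → 3 → 11, so m(4) = 11.
  α_5 = 2: Horner steps 9 → 11 → 8, so m(2) = 8.
Codeword c = [2, 10, 2, 11, 8] ∈ F_13^5.


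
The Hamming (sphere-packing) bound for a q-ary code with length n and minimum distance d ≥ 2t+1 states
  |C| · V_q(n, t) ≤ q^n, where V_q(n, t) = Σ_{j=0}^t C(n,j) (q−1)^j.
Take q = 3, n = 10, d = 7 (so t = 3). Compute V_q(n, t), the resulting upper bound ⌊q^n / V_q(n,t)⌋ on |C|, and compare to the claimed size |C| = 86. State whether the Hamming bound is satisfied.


V_q(n, t) = 1161, q^n = 59049, Hamming bound = 50, |C| = 86 > bound (violated).

Step 1: Compute V_q(n, t) = Σ_{j=0}^3 C(n, j) (q−1)^j.
  j = 0: C(10,0)·(2)^0 = 1·1 = 1.
  j = 1: C(10,1)·(2)^1 = 10·2 = 20.
  j = 2: C(10,2)·(2)^2 = 45·4 = 180.
  j = 3: C(10,3)·(2)^3 = 120·8 = 960.
  V_q(n, t) = 1 + 20 + 180 + 960 = 1161.
Step 2: q^n = 3^10 = 59049.
Step 3: Hamming bound ⌊q^n / V_q(n,t)⌋ = ⌊59049/1161⌋ = 50.
Step 4: Compare |C| = 86 to 50: violated.
The claimed |C| lies above the Hamming bound, so no 3-ary code of length 10 with d ≥ 7 can have 86 codewords.


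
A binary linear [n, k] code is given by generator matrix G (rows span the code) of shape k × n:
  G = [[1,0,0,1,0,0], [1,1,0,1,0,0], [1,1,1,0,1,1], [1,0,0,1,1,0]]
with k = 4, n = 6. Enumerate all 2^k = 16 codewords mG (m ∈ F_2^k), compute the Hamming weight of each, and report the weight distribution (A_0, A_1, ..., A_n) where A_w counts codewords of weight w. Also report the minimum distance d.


Weight distribution: A_0 = 1, A_1 = 2, A_2 = 2, A_3 = 4, A_4 = 5, A_5 = 2. Minimum distance d = 1.

Enumerate all 2^4 = 16 messages m ∈ F_2^4.
For each, compute codeword c = mG in F_2^6, then tally its weight.
  m = 0000 → c = 000000, weight = 0.
  m = 1000 → c = 100100, weight = 2.
  m = 0100 → c = 110100, weight = 3.
  m = 1100 → c = 010000, weight = 1.
  m = 0010 → c = 111011, weight = 5.
  m = 1010 → c = 011111, weight = 5.
  m = 0110 → c = 001111, weight = 4.
  m = 1110 → c = 101011, weight = 4.
  m = 0001 → c = 100110, weight = 3.
  m = 1001 → c = 000010, weight = 1.
  m = 0101 → c = 010010, weight = 2.
  m = 1101 → c = 110110, weight = 4.
  m = 0011 → c = 011101, weight = 4.
  m = 1011 → c = 111001, weight = 4.
  m = 0111 → c = 101001, weight = 3.
  m = 1111 → c = 001101, weight = 3.
Tally weights:
  weight 0: 1 codewords.
  weight 1: 2 codewords.
  weight 2: 2 codewords.
  weight 3: 4 codewords.
  weight 4: 5 codewords.
  weight 5: 2 codewords.
Minimum distance d = smallest w > 0 with A_w > 0 = 1.
Sanity: Σ A_w = 16 = 2^4 = 16 ✓.


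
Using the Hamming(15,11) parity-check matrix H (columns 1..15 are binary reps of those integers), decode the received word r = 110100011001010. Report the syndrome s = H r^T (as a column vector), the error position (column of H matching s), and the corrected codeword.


s = (0, 1, 0, 0)^T, error position = 4, corrected codeword c = 110000011001010

Compute s = H r^T mod 2 one row at a time:
  s_1 = 1 + 1 + 0 + 0 + 1 + 0 + 1 + 0 = 4 ≡ 0 (mod 2).
  s_2 = 1 + 0 + 0 + 0 + 1 + 0 + 1 + 0 = 3 ≡ 1 (mod 2).
  s_3 = 1 + 0 + 0 + 0 + 0 + 0 + 1 + 0 = 2 ≡ 0 (mod 2).
  s_4 = 1 + 0 + 0 + 0 + 1 + 0 + 0 + 0 = 2 ≡ 0 (mod 2).
s = (0, 1, 0, 0)^T — this equals column 4 of H (binary 0100), so error is at position 4.
Correct: flip bit 4 of r = 110100011001010 to get c = 110000011001010.


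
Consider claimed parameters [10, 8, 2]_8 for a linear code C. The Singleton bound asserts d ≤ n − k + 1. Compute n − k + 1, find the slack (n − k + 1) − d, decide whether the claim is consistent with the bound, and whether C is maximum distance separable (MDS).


Singleton RHS = n − k + 1 = 3, slack = 1, bound satisfied, not MDS.

Singleton bound: d ≤ n − k + 1.
Here n = 10, k = 8, so n − k + 1 = 3.
Given d = 2, check d ≤ 3: YES.
Slack = (n − k + 1) − d = 1.
The code is NOT MDS (slack = 1 > 0).
Description: the claimed parameters are [10, 8, 2]_8; such a code would be non-MDS.


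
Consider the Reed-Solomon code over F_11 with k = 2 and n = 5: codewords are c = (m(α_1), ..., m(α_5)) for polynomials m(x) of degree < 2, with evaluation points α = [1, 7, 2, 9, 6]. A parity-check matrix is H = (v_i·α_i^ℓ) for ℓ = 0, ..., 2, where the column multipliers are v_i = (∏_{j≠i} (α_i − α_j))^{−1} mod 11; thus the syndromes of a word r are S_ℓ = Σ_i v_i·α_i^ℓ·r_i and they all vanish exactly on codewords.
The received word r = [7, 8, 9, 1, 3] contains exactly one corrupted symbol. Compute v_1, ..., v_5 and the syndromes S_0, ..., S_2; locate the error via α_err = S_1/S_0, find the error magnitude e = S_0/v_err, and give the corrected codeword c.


S = (6, 3, 7), error at position 5, error magnitude e = 8, c = [7, 8, 9, 1, 6].

Step 1: column multipliers v_i = (∏_{j≠i}(α_i − α_j))^{−1} mod 11.
  i = 1 (α = 1): (1−7)(1−2)(1−9)(1−6) = (−6)·(−1)·(−8)·(−5) = 240 ≡ 9, so v_1 = 9^{−1} = 5 (mod 11).
  i = 2 (α = 7): (7−1)(7−2)(7−9)(7−6) = 6·5·(−2)·1 = −60 ≡ 6, so v_2 = 6^{−1} = 2 (mod 11).
  i = 3 (α = 2): (2−1)(2−7)(2−9)(2−6) = 1·(−5)·(−7)·(−4) = −140 ≡ 3, so v_3 = 3^{−1} = 4 (mod 11).
  i = 4 (α = 9): (9−1)(9−7)(9−2)(9−6) = 8·2·7·3 = 336 ≡ 6, so v_4 = 6^{−1} = 2 (mod 11).
  i = 5 (α = 6): (6−1)(6−7)(6−2)(6−9) = 5·(−1)·4·(−3) = 60 ≡ 5, so v_5 = 5^{−1} = 9 (mod 11).
  v = [5, 2, 4, 2, 9].
Step 2: syndromes of r = [7, 8, 9, 1, 3] (all sums mod 11).
  S_0 = Σ v_i r_i = 5·7 + 2·8 + 4·9 + 2·1 + 9·3 = 116 ≡ 6.
  S_1 = Σ v_i α_i r_i = 5·1·7 + 2·7·8 + 4·2·9 + 2·9·1 + 9·6·3 = 399 ≡ 3.
  α_i^2 mod 11 = [1, 5, 4, 4, 3].
  S_2 = Σ v_i α_i^2 r_i = 5·1·7 + 2·5·8 + 4·4·9 + 2·4·1 + 9·3·3 = 348 ≡ 7.
  S = (6, 3, 7) ≠ 0, so r is not a codeword (an error is present).
Step 3: locate the error. For a single error e at position i, S_ℓ = v_i·e·α_i^ℓ, so α_err = S_1/S_0.
  S_0^{−1} = 6^{−1} = 2 (mod 11), so α_err = 3·2 = 6 ≡ 6 = α_5. Error position i = 5.
  Consistency check: S_2/S_1 = 7·4 = 28 ≡ 6 = α_err ✓ (single-error assumption holds).
Step 4: error magnitude e = S_0/v_5 = S_0·∏_{j≠5}(α_5 − α_j) = 6·5 = 30 ≡ 8 (mod 11).
Step 5: correct position 5: c_5 = r_5 − e = 3 − 8 ≡ 6 (mod 11). Hence c = [7, 8, 9, 1, 6].
  Check: interpolating c through the α_i gives m(x) = 5 + 2·x (degree < 2) with m(α_i) = c_i for every i, so c is indeed a codeword.


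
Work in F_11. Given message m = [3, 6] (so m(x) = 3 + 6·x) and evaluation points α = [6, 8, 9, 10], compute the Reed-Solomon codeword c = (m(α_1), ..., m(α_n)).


c = [6, 7, 2, 8]

Message polynomial: m(x) = 3 + 6·x (mod 11).
For each evaluation point α_i, compute m(α_i) mod 11:
  α_1 = 6: Horner steps 6 → 6, so m(6) = 6.
  α_2 = 8: Horner steps 6 → 7, so m(8) = 7.
  α_3 = 9: Horner steps 6 → 2, so m(9) = 2.
  α_4 = 10: Horner steps 6 → 8, so m(10) = 8.
Codeword c = [6, 7, 2, 8] ∈ F_11^4.


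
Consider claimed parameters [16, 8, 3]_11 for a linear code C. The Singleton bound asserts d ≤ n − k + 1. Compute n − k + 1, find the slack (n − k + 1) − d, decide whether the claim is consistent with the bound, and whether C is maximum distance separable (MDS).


Singleton RHS = n − k + 1 = 9, slack = 6, bound satisfied, not MDS.

Singleton bound: d ≤ n − k + 1.
Here n = 16, k = 8, so n − k + 1 = 9.
Given d = 3, check d ≤ 9: YES.
Slack = (n − k + 1) − d = 6.
The code is NOT MDS (slack = 6 > 0).
Description: the claimed parameters are [16, 8, 3]_11; such a code would be non-MDS.


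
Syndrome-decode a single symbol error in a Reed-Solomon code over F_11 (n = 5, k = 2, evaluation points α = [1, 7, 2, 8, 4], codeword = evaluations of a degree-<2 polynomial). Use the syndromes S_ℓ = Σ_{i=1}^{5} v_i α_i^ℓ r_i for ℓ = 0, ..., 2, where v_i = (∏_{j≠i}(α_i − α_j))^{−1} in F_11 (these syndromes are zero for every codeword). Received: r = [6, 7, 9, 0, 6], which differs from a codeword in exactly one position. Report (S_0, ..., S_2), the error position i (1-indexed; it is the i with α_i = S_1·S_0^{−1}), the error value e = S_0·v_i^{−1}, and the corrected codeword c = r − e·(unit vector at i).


S = (9, 9, 9), error at position 1, error magnitude e = 1, c = [5, 7, 9, 0, 6].

Step 1: column multipliers v_i = (∏_{j≠i}(α_i − α_j))^{−1} mod 11.
  i = 1 (α = 1): (1−7)(1−2)(1−8)(1−4) = (−6)·(−1)·(−7)·(−3) = 126 ≡ 5, so v_1 = 5^{−1} = 9 (mod 11).
  i = 2 (α = 7): (7−1)(7−2)(7−8)(7−4) = 6·5·(−1)·3 = −90 ≡ 9, so v_2 = 9^{−1} = 5 (mod 11).
  i = 3 (α = 2): (2−1)(2−7)(2−8)(2−4) = 1·(−5)·(−6)·(−2) = −60 ≡ 6, so v_3 = 6^{−1} = 2 (mod 11).
  i = 4 (α = 8): (8−1)(8−7)(8−2)(8−4) = 7·1·6·4 = 168 ≡ 3, so v_4 = 3^{−1} = 4 (mod 11).
  i = 5 (α = 4): (4−1)(4−7)(4−2)(4−8) = 3·(−3)·2·(−4) = 72 ≡ 6, so v_5 = 6^{−1} = 2 (mod 11).
  v = [9, 5, 2, 4, 2].
Step 2: syndromes of r = [6, 7, 9, 0, 6] (all sums mod 11).
  S_0 = Σ v_i r_i = 9·6 + 5·7 + 2·9 + 4·0 + 2·6 = 119 ≡ 9.
  S_1 = Σ v_i α_i r_i = 9·1·6 + 5·7·7 + 2·2·9 + 4·8·0 + 2·4·6 = 383 ≡ 9.
  α_i^2 mod 11 = [1, 5, 4, 9, 5].
  S_2 = Σ v_i α_i^2 r_i = 9·1·6 + 5·5·7 + 2·4·9 + 4·9·0 + 2·5·6 = 361 ≡ 9.
  S = (9, 9, 9) ≠ 0, so r is not a codeword (an error is present).
Step 3: locate the error. For a single error e at position i, S_ℓ = v_i·e·α_i^ℓ, so α_err = S_1/S_0.
  S_0^{−1} = 9^{−1} = 5 (mod 11), so α_err = 9·5 = 45 ≡ 1 = α_1. Error position i = 1.
  Consistency check: S_2/S_1 = 9·5 = 45 ≡ 1 = α_err ✓ (single-error assumption holds).
Step 4: error magnitude e = S_0/v_1 = S_0·∏_{j≠1}(α_1 − α_j) = 9·5 = 45 ≡ 1 (mod 11).
Step 5: correct position 1: c_1 = r_1 − e = 6 − 1 ≡ 5 (mod 11). Hence c = [5, 7, 9, 0, 6].
  Check: interpolating c through the α_i gives m(x) = 1 + 4·x (degree < 2) with m(α_i) = c_i for every i, so c is indeed a codeword.


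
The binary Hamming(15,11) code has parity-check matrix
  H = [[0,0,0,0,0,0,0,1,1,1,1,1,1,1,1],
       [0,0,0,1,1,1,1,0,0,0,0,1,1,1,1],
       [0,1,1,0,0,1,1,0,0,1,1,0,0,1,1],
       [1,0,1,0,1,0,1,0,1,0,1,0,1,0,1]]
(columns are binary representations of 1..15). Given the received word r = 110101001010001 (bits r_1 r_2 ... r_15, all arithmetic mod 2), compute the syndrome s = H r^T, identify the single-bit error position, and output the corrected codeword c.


s = (1, 1, 0, 0)^T, error position = 12, corrected codeword c = 110101001011001

Compute s = H r^T mod 2 one row at a time:
  s_1 = 0 + 1 + 0 + 1 + 0 + 0 + 0 + 1 = 3 ≡ 1 (mod 2).
  s_2 = 1 + 0 + 1 + 0 + 0 + 0 + 0 + 1 = 3 ≡ 1 (mod 2).
  s_3 = 1 + 0 + 1 + 0 + 0 + 1 + 0 + 1 = 4 ≡ 0 (mod 2).
  s_4 = 1 + 0 + 0 + 0 + 1 + 1 + 0 + 1 = 4 ≡ 0 (mod 2).
s = (1, 1, 0, 0)^T — this equals column 12 of H (binary 1100), so error is at position 12.
Correct: flip bit 12 of r = 110101001010001 to get c = 110101001011001.


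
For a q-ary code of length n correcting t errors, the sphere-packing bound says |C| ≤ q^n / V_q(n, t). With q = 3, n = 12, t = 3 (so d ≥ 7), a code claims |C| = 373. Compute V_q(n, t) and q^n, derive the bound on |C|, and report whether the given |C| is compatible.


V_q(n, t) = 2049, q^n = 531441, Hamming bound = 259, |C| = 373 > bound (violated).

Step 1: Compute V_q(n, t) = Σ_{j=0}^3 C(n, j) (q−1)^j.
  j = 0: C(12,0)·(2)^0 = 1·1 = 1.
  j = 1: C(12,1)·(2)^1 = 12·2 = 24.
  j = 2: C(12,2)·(2)^2 = 66·4 = 264.
  j = 3: C(12,3)·(2)^3 = 220·8 = 1760.
  V_q(n, t) = 1 + 24 + 264 + 1760 = 2049.
Step 2: q^n = 3^12 = 531441.
Step 3: Hamming bound ⌊q^n / V_q(n,t)⌋ = ⌊531441/2049⌋ = 259.
Step 4: Compare |C| = 373 to 259: violated.
The claimed |C| lies above the Hamming bound, so no 3-ary code of length 12 with d ≥ 7 can have 373 codewords.


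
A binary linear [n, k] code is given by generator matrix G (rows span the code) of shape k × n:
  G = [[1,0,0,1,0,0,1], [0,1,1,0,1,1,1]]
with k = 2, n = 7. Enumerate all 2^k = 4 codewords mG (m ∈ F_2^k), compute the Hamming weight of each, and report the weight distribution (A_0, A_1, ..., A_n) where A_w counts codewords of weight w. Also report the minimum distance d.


Weight distribution: A_0 = 1, A_3 = 1, A_5 = 1, A_6 = 1. Minimum distance d = 3.

Enumerate all 2^2 = 4 messages m ∈ F_2^2.
For each, compute codeword c = mG in F_2^7, then tally its weight.
  m = 00 → c = 0000000, weight = 0.
  m = 10 → c = 1001001, weight = 3.
  m = 01 → c = 0110111, weight = 5.
  m = 11 → c = 1111110, weight = 6.
Tally weights:
  weight 0: 1 codewords.
  weight 3: 1 codewords.
  weight 5: 1 codewords.
  weight 6: 1 codewords.
Minimum distance d = smallest w > 0 with A_w > 0 = 3.
Sanity: Σ A_w = 4 = 2^2 = 4 ✓.


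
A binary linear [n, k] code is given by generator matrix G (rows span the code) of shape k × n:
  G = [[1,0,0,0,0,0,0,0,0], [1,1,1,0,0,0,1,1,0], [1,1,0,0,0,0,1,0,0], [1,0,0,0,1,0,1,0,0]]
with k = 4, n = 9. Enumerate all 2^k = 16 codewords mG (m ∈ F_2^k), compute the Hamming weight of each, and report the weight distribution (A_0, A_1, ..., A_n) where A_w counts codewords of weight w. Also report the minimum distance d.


Weight distribution: A_0 = 1, A_1 = 1, A_2 = 4, A_3 = 4, A_4 = 3, A_5 = 3. Minimum distance d = 1.

Enumerate all 2^4 = 16 messages m ∈ F_2^4.
For each, compute codeword c = mG in F_2^9, then tally its weight.
  m = 0000 → c = 000000000, weight = 0.
  m = 1000 → c = 100000000, weight = 1.
  m = 0100 → c = 111000110, weight = 5.
  m = 1100 → c = 011000110, weight = 4.
  m = 0010 → c = 110000100, weight = 3.
  m = 1010 → c = 010000100, weight = 2.
  m = 0110 → c = 001000010, weight = 2.
  m = 1110 → c = 101000010, weight = 3.
  m = 0001 → c = 100010100, weight = 3.
  m = 1001 → c = 000010100, weight = 2.
  m = 0101 → c = 011010010, weight = 4.
  m = 1101 → c = 111010010, weight = 5.
  m = 0011 → c = 010010000, weight = 2.
  m = 1011 → c = 110010000, weight = 3.
  m = 0111 → c = 101010110, weight = 5.
  m = 1111 → c = 001010110, weight = 4.
Tally weights:
  weight 0: 1 codewords.
  weight 1: 1 codewords.
  weight 2: 4 codewords.
  weight 3: 4 codewords.
  weight 4: 3 codewords.
  weight 5: 3 codewords.
Minimum distance d = smallest w > 0 with A_w > 0 = 1.
Sanity: Σ A_w = 16 = 2^4 = 16 ✓.


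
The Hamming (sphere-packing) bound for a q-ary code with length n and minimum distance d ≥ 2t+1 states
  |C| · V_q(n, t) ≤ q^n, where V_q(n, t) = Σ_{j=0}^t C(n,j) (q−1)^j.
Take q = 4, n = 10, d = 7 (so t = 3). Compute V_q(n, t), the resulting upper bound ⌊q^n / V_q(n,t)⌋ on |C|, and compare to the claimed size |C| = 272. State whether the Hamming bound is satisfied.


V_q(n, t) = 3676, q^n = 1048576, Hamming bound = 285, |C| = 272 ≤ bound (satisfied).

Step 1: Compute V_q(n, t) = Σ_{j=0}^3 C(n, j) (q−1)^j.
  j = 0: C(10,0)·(3)^0 = 1·1 = 1.
  j = 1: C(10,1)·(3)^1 = 10·3 = 30.
  j = 2: C(10,2)·(3)^2 = 45·9 = 405.
  j = 3: C(10,3)·(3)^3 = 120·27 = 3240.
  V_q(n, t) = 1 + 30 + 405 + 3240 = 3676.
Step 2: q^n = 4^10 = 1048576.
Step 3: Hamming bound ⌊q^n / V_q(n,t)⌋ = ⌊1048576/3676⌋ = 285.
Step 4: Compare |C| = 272 to 285: satisfied.
The claimed |C| lies below the Hamming bound.


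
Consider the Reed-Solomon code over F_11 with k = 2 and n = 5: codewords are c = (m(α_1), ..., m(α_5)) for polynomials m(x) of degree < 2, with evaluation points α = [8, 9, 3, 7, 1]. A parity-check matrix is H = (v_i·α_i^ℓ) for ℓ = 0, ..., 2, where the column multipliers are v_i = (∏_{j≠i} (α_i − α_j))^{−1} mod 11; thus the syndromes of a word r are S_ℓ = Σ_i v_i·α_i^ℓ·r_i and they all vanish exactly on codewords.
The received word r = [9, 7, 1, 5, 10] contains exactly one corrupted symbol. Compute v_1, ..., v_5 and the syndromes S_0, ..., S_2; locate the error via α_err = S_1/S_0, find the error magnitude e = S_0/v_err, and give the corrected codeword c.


S = (4, 10, 3), error at position 1, error magnitude e = 3, c = [6, 7, 1, 5, 10].

Step 1: column multipliers v_i = (∏_{j≠i}(α_i − α_j))^{−1} mod 11.
  i = 1 (α = 8): (8−9)(8−3)(8−7)(8−1) = (−1)·5·1·7 = −35 ≡ 9, so v_1 = 9^{−1} = 5 (mod 11).
  i = 2 (α = 9): (9−8)(9−3)(9−7)(9−1) = 1·6·2·8 = 96 ≡ 8, so v_2 = 8^{−1} = 7 (mod 11).
  i = 3 (α = 3): (3−8)(3−9)(3−7)(3−1) = (−5)·(−6)·(−4)·2 = −240 ≡ 2, so v_3 = 2^{−1} = 6 (mod 11).
  i = 4 (α = 7): (7−8)(7−9)(7−3)(7−1) = (−1)·(−2)·4·6 = 48 ≡ 4, so v_4 = 4^{−1} = 3 (mod 11).
  i = 5 (α = 1): (1−8)(1−9)(1−3)(1−7) = (−7)·(−8)·(−2)·(−6) = 672 ≡ 1, so v_5 = 1^{−1} = 1 (mod 11).
  v = [5, 7, 6, 3, 1].
Step 2: syndromes of r = [9, 7, 1, 5, 10] (all sums mod 11).
  S_0 = Σ v_i r_i = 5·9 + 7·7 + 6·1 + 3·5 + 1·10 = 125 ≡ 4.
  S_1 = Σ v_i α_i r_i = 5·8·9 + 7·9·7 + 6·3·1 + 3·7·5 + 1·1·10 = 934 ≡ 10.
  α_i^2 mod 11 = [9, 4, 9, 5, 1].
  S_2 = Σ v_i α_i^2 r_i = 5·9·9 + 7·4·7 + 6·9·1 + 3·5·5 + 1·1·10 = 740 ≡ 3.
  S = (4, 10, 3) ≠ 0, so r is not a codeword (an error is present).
Step 3: locate the error. For a single error e at position i, S_ℓ = v_i·e·α_i^ℓ, so α_err = S_1/S_0.
  S_0^{−1} = 4^{−1} = 3 (mod 11), so α_err = 10·3 = 30 ≡ 8 = α_1. Error position i = 1.
  Consistency check: S_2/S_1 = 3·10 = 30 ≡ 8 = α_err ✓ (single-error assumption holds).
Step 4: error magnitude e = S_0/v_1 = S_0·∏_{j≠1}(α_1 − α_j) = 4·9 = 36 ≡ 3 (mod 11).
Step 5: correct position 1: c_1 = r_1 − e = 9 − 3 ≡ 6 (mod 11). Hence c = [6, 7, 1, 5, 10].
  Check: interpolating c through the α_i gives m(x) = 9 + 1·x (degree < 2) with m(α_i) = c_i for every i, so c is indeed a codeword.


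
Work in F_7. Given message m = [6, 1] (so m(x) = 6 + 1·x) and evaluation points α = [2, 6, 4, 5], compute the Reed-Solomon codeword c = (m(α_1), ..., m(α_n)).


c = [1, 5, 3, 4]

Message polynomial: m(x) = 6 + 1·x (mod 7).
For each evaluation point α_i, compute m(α_i) mod 7:
  α_1 = 2: Horner steps 1 → 1, so m(2) = 1.
  α_2 = 6: Horner steps 1 → 5, so m(6) = 5.
  α_3 = 4: Horner steps 1 → 3, so m(4) = 3.
  α_4 = 5: Horner steps 1 → 4, so m(5) = 4.
Codeword c = [1, 5, 3, 4] ∈ F_7^4.


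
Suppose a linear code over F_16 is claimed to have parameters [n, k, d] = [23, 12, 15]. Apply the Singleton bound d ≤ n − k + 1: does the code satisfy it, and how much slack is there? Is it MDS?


Singleton RHS = n − k + 1 = 12, slack = -3, bound violated (no such code; not MDS).

Singleton bound: d ≤ n − k + 1.
Here n = 23, k = 12, so n − k + 1 = 12.
Given d = 15, check d ≤ 12: NO.
Slack = (n − k + 1) − d = -3.
The slack is negative: d = 15 exceeds n − k + 1 = 12 by 3, so the Singleton bound is violated and no linear [23, 12, 15]_16 code can exist. In particular it is not MDS (MDS requires d = n − k + 1 exactly).
Description: the claimed parameters are [23, 12, 15]_16; such a code would be impossible (violates the Singleton bound).


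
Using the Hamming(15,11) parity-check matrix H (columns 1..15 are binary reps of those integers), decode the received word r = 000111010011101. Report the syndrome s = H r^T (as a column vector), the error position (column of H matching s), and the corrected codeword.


s = (1, 0, 1, 0)^T, error position = 10, corrected codeword c = 000111010111101

Compute s = H r^T mod 2 one row at a time:
  s_1 = 1 + 0 + 0 + 1 + 1 + 1 + 0 + 1 = 5 ≡ 1 (mod 2).
  s_2 = 1 + 1 + 1 + 0 + 1 + 1 + 0 + 1 = 6 ≡ 0 (mod 2).
  s_3 = 0 + 0 + 1 + 0 + 0 + 1 + 0 + 1 = 3 ≡ 1 (mod 2).
  s_4 = 0 + 0 + 1 + 0 + 0 + 1 + 1 + 1 = 4 ≡ 0 (mod 2).
s = (1, 0, 1, 0)^T — this equals column 10 of H (binary 1010), so error is at position 10.
Correct: flip bit 10 of r = 000111010011101 to get c = 000111010111101.


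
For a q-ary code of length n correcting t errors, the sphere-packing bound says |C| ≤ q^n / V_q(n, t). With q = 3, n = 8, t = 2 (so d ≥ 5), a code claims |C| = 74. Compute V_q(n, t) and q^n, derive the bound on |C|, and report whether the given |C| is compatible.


V_q(n, t) = 129, q^n = 6561, Hamming bound = 50, |C| = 74 > bound (violated).

Step 1: Compute V_q(n, t) = Σ_{j=0}^2 C(n, j) (q−1)^j.
  j = 0: C(8,0)·(2)^0 = 1·1 = 1.
  j = 1: C(8,1)·(2)^1 = 8·2 = 16.
  j = 2: C(8,2)·(2)^2 = 28·4 = 112.
  V_q(n, t) = 1 + 16 + 112 = 129.
Step 2: q^n = 3^8 = 6561.
Step 3: Hamming bound ⌊q^n / V_q(n,t)⌋ = ⌊6561/129⌋ = 50.
Step 4: Compare |C| = 74 to 50: violated.
The claimed |C| lies above the Hamming bound, so no 3-ary code of length 8 with d ≥ 5 can have 74 codewords.


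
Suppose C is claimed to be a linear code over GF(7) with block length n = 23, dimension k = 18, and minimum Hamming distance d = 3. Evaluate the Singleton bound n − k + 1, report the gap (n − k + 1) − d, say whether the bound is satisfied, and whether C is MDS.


Singleton RHS = n − k + 1 = 6, slack = 3, bound satisfied, not MDS.

Singleton bound: d ≤ n − k + 1.
Here n = 23, k = 18, so n − k + 1 = 6.
Given d = 3, check d ≤ 6: YES.
Slack = (n − k + 1) − d = 3.
The code is NOT MDS (slack = 3 > 0).
Description: the claimed parameters are [23, 18, 3]_7; such a code would be non-MDS.


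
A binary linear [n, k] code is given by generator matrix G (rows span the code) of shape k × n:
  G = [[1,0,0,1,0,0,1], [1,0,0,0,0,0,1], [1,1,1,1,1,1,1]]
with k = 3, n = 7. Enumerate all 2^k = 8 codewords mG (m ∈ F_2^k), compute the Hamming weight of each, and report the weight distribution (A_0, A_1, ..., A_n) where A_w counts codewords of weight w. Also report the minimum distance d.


Weight distribution: A_0 = 1, A_1 = 1, A_2 = 1, A_3 = 1, A_4 = 1, A_5 = 1, A_6 = 1, A_7 = 1. Minimum distance d = 1.

Enumerate all 2^3 = 8 messages m ∈ F_2^3.
For each, compute codeword c = mG in F_2^7, then tally its weight.
  m = 000 → c = 0000000, weight = 0.
  m = 100 → c = 1001001, weight = 3.
  m = 010 → c = 1000001, weight = 2.
  m = 110 → c = 0001000, weight = 1.
  m = 001 → c = 1111111, weight = 7.
  m = 101 → c = 0110110, weight = 4.
  m = 011 → c = 0111110, weight = 5.
  m = 111 → c = 1110111, weight = 6.
Tally weights:
  weight 0: 1 codewords.
  weight 1: 1 codewords.
  weight 2: 1 codewords.
  weight 3: 1 codewords.
  weight 4: 1 codewords.
  weight 5: 1 codewords.
  weight 6: 1 codewords.
  weight 7: 1 codewords.
Minimum distance d = smallest w > 0 with A_w > 0 = 1.
Sanity: Σ A_w = 8 = 2^3 = 8 ✓.


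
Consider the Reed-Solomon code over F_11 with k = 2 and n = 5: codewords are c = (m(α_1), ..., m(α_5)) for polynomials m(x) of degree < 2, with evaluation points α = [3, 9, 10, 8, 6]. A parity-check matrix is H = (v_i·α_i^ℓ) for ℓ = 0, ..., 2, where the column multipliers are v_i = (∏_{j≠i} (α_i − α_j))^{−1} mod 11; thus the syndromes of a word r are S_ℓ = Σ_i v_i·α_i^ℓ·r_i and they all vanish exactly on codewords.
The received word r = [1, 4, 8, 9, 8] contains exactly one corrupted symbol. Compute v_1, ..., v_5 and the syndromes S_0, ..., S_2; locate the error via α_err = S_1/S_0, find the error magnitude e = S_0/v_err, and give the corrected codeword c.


S = (9, 2, 9), error at position 3, error magnitude e = 9, c = [1, 4, 10, 9, 8].

Step 1: column multipliers v_i = (∏_{j≠i}(α_i − α_j))^{−1} mod 11.
  i = 1 (α = 3): (3−9)(3−10)(3−8)(3−6) = (−6)·(−7)·(−5)·(−3) = 630 ≡ 3, so v_1 = 3^{−1} = 4 (mod 11).
  i = 2 (α = 9): (9−3)(9−10)(9−8)(9−6) = 6·(−1)·1·3 = −18 ≡ 4, so v_2 = 4^{−1} = 3 (mod 11).
  i = 3 (α = 10): (10−3)(10−9)(10−8)(10−6) = 7·1·2·4 = 56 ≡ 1, so v_3 = 1^{−1} = 1 (mod 11).
  i = 4 (α = 8): (8−3)(8−9)(8−10)(8−6) = 5·(−1)·(−2)·2 = 20 ≡ 9, so v_4 = 9^{−1} = 5 (mod 11).
  i = 5 (α = 6): (6−3)(6−9)(6−10)(6−8) = 3·(−3)·(−4)·(−2) = −72 ≡ 5, so v_5 = 5^{−1} = 9 (mod 11).
  v = [4, 3, 1, 5, 9].
Step 2: syndromes of r = [1, 4, 8, 9, 8] (all sums mod 11).
  S_0 = Σ v_i r_i = 4·1 + 3·4 + 1·8 + 5·9 + 9·8 = 141 ≡ 9.
  S_1 = Σ v_i α_i r_i = 4·3·1 + 3·9·4 + 1·10·8 + 5·8·9 + 9·6·8 = 992 ≡ 2.
  α_i^2 mod 11 = [9, 4, 1, 9, 3].
  S_2 = Σ v_i α_i^2 r_i = 4·9·1 + 3·4·4 + 1·1·8 + 5·9·9 + 9·3·8 = 713 ≡ 9.
  S = (9, 2, 9) ≠ 0, so r is not a codeword (an error is present).
Step 3: locate the error. For a single error e at position i, S_ℓ = v_i·e·α_i^ℓ, so α_err = S_1/S_0.
  S_0^{−1} = 9^{−1} = 5 (mod 11), so α_err = 2·5 = 10 ≡ 10 = α_3. Error position i = 3.
  Consistency check: S_2/S_1 = 9·6 = 54 ≡ 10 = α_err ✓ (single-error assumption holds).
Step 4: error magnitude e = S_0/v_3 = S_0·∏_{j≠3}(α_3 − α_j) = 9·1 = 9 ≡ 9 (mod 11).
Step 5: correct position 3: c_3 = r_3 − e = 8 − 9 ≡ 10 (mod 11). Hence c = [1, 4, 10, 9, 8].
  Check: interpolating c through the α_i gives m(x) = 5 + 6·x (degree < 2) with m(α_i) = c_i for every i, so c is indeed a codeword.


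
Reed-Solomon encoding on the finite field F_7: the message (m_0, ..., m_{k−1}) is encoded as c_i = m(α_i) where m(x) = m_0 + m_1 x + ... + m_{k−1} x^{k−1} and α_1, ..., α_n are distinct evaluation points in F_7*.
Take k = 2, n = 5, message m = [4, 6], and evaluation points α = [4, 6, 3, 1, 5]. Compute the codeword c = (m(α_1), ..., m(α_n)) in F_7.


c = [0, 5, 1, 3, 6]

Message polynomial: m(x) = 4 + 6·x (mod 7).
For each evaluation point α_i, compute m(α_i) mod 7:
  α_1 = 4: Horner steps 6 → 0, so m(4) = 0.
  α_2 = 6: Horner steps 6 → 5, so m(6) = 5.
  α_3 = 3: Horner steps 6 → 1, so m(3) = 1.
  α_4 = 1: Horner steps 6 → 3, so m(1) = 3.
  α_5 = 5: Horner steps 6 → 6, so m(5) = 6.
Codeword c = [0, 5, 1, 3, 6] ∈ F_7^5.


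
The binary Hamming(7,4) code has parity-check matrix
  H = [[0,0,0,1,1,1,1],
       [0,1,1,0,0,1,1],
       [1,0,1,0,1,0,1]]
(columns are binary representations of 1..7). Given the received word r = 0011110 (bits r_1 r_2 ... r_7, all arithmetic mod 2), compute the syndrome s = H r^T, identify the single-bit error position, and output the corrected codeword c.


s = (1, 0, 0)^T, error position = 4, corrected codeword c = 0010110

Compute s = H r^T mod 2 one row at a time:
  s_1 = 1 + 1 + 1 + 0 = 3 ≡ 1 (mod 2).
  s_2 = 0 + 1 + 1 + 0 = 2 ≡ 0 (mod 2).
  s_3 = 0 + 1 + 1 + 0 = 2 ≡ 0 (mod 2).
s = (1, 0, 0)^T — this equals column 4 of H (binary 100), so error is at position 4.
Correct: flip bit 4 of r = 0011110 to get c = 0010110.


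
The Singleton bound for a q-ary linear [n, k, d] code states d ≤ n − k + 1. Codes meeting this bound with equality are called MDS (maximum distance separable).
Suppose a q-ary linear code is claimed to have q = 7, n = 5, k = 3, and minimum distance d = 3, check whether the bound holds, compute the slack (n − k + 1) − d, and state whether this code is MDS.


Singleton RHS = n − k + 1 = 3, slack = 0, bound satisfied, MDS.

Singleton bound: d ≤ n − k + 1.
Here n = 5, k = 3, so n − k + 1 = 3.
Given d = 3, check d ≤ 3: YES.
Slack = (n − k + 1) − d = 0.
The code is MDS (slack = 0).
Description: the claimed parameters are [5, 3, 3]_7; such a code would be MDS (meets Singleton bound).


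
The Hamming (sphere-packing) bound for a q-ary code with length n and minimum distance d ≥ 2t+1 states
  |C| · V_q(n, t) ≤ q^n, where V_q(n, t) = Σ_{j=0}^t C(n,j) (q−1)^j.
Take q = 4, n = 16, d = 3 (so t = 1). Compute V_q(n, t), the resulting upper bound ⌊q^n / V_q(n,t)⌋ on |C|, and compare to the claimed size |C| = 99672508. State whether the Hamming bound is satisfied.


V_q(n, t) = 49, q^n = 4294967296, Hamming bound = 87652393, |C| = 99672508 > bound (violated).

Step 1: Compute V_q(n, t) = Σ_{j=0}^1 C(n, j) (q−1)^j.
  j = 0: C(16,0)·(3)^0 = 1·1 = 1.
  j = 1: C(16,1)·(3)^1 = 16·3 = 48.
  V_q(n, t) = 1 + 48 = 49.
Step 2: q^n = 4^16 = 4294967296.
Step 3: Hamming bound ⌊q^n / V_q(n,t)⌋ = ⌊4294967296/49⌋ = 87652393.
Step 4: Compare |C| = 99672508 to 87652393: violated.
The claimed |C| lies above the Hamming bound, so no 4-ary code of length 16 with d ≥ 3 can have 99672508 codewords.


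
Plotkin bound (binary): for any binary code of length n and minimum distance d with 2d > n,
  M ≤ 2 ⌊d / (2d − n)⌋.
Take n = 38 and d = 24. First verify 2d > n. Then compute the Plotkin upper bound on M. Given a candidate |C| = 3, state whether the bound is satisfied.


Plotkin bound M ≤ 4; given |C| = 3 ≤ bound (satisfied).

Check applicability: 2d = 48, n = 38.
2d − n = 10 > 0, so Plotkin applies.
Compute d/(2d−n) = 24/10 ≈ 2.4000.
⌊d/(2d−n)⌋ = 2.
Plotkin bound: M ≤ 2·2 = 4.
Given |C| = 3, check: satisfied.
This |C| is below the Plotkin bound.


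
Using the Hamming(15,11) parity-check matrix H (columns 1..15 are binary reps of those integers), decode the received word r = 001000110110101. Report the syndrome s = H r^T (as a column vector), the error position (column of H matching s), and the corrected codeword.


s = (1, 1, 1, 1)^T, error position = 15, corrected codeword c = 001000110110100

Compute s = H r^T mod 2 one row at a time:
  s_1 = 1 + 0 + 1 + 1 + 0 + 1 + 0 + 1 = 5 ≡ 1 (mod 2).
  s_2 = 0 + 0 + 0 + 1 + 0 + 1 + 0 + 1 = 3 ≡ 1 (mod 2).
  s_3 = 0 + 1 + 0 + 1 + 1 + 1 + 0 + 1 = 5 ≡ 1 (mod 2).
  s_4 = 0 + 1 + 0 + 1 + 0 + 1 + 1 + 1 = 5 ≡ 1 (mod 2).
s = (1, 1, 1, 1)^T — this equals column 15 of H (binary 1111), so error is at position 15.
Correct: flip bit 15 of r = 001000110110101 to get c = 001000110110100.


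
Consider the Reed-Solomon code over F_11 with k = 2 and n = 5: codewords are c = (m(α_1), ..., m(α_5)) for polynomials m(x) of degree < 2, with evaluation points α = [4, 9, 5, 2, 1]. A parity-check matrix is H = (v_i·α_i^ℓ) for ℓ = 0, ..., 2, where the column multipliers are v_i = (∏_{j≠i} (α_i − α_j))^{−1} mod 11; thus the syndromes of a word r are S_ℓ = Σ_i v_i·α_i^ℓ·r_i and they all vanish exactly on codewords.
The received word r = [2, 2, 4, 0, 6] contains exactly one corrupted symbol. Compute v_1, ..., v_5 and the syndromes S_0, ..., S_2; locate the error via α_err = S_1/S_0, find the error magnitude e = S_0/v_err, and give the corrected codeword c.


S = (10, 7, 6), error at position 1, error magnitude e = 3, c = [10, 2, 4, 0, 6].

Step 1: column multipliers v_i = (∏_{j≠i}(α_i − α_j))^{−1} mod 11.
  i = 1 (α = 4): (4−9)(4−5)(4−2)(4−1) = (−5)·(−1)·2·3 = 30 ≡ 8, so v_1 = 8^{−1} = 7 (mod 11).
  i = 2 (α = 9): (9−4)(9−5)(9−2)(9−1) = 5·4·7·8 = 1120 ≡ 9, so v_2 = 9^{−1} = 5 (mod 11).
  i = 3 (α = 5): (5−4)(5−9)(5−2)(5−1) = 1·(−4)·3·4 = −48 ≡ 7, so v_3 = 7^{−1} = 8 (mod 11).
  i = 4 (α = 2): (2−4)(2−9)(2−5)(2−1) = (−2)·(−7)·(−3)·1 = −42 ≡ 2, so v_4 = 2^{−1} = 6 (mod 11).
  i = 5 (α = 1): (1−4)(1−9)(1−5)(1−2) = (−3)·(−8)·(−4)·(−1) = 96 ≡ 8, so v_5 = 8^{−1} = 7 (mod 11).
  v = [7, 5, 8, 6, 7].
Step 2: syndromes of r = [2, 2, 4, 0, 6] (all sums mod 11).
  S_0 = Σ v_i r_i = 7·2 + 5·2 + 8·4 + 6·0 + 7·6 = 98 ≡ 10.
  S_1 = Σ v_i α_i r_i = 7·4·2 + 5·9·2 + 8·5·4 + 6·2·0 + 7·1·6 = 348 ≡ 7.
  α_i^2 mod 11 = [5, 4, 3, 4, 1].
  S_2 = Σ v_i α_i^2 r_i = 7·5·2 + 5·4·2 + 8·3·4 + 6·4·0 + 7·1·6 = 248 ≡ 6.
  S = (10, 7, 6) ≠ 0, so r is not a codeword (an error is present).
Step 3: locate the error. For a single error e at position i, S_ℓ = v_i·e·α_i^ℓ, so α_err = S_1/S_0.
  S_0^{−1} = 10^{−1} = 10 (mod 11), so α_err = 7·10 = 70 ≡ 4 = α_1. Error position i = 1.
  Consistency check: S_2/S_1 = 6·8 = 48 ≡ 4 = α_err ✓ (single-error assumption holds).
Step 4: error magnitude e = S_0/v_1 = S_0·∏_{j≠1}(α_1 − α_j) = 10·8 = 80 ≡ 3 (mod 11).
Step 5: correct position 1: c_1 = r_1 − e = 2 − 3 ≡ 10 (mod 11). Hence c = [10, 2, 4, 0, 6].
  Check: interpolating c through the α_i gives m(x) = 1 + 5·x (degree < 2) with m(α_i) = c_i for every i, so c is indeed a codeword.


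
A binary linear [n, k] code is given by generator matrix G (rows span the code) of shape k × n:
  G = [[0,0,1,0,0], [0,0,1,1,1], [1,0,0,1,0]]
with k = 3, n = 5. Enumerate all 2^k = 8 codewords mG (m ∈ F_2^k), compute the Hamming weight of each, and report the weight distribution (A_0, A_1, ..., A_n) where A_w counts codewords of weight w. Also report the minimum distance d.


Weight distribution: A_0 = 1, A_1 = 1, A_2 = 3, A_3 = 3. Minimum distance d = 1.

Enumerate all 2^3 = 8 messages m ∈ F_2^3.
For each, compute codeword c = mG in F_2^5, then tally its weight.
  m = 000 → c = 00000, weight = 0.
  m = 100 → c = 00100, weight = 1.
  m = 010 → c = 00111, weight = 3.
  m = 110 → c = 00011, weight = 2.
  m = 001 → c = 10010, weight = 2.
  m = 101 → c = 10110, weight = 3.
  m = 011 → c = 10101, weight = 3.
  m = 111 → c = 10001, weight = 2.
Tally weights:
  weight 0: 1 codewords.
  weight 1: 1 codewords.
  weight 2: 3 codewords.
  weight 3: 3 codewords.
Minimum distance d = smallest w > 0 with A_w > 0 = 1.
Sanity: Σ A_w = 8 = 2^3 = 8 ✓.


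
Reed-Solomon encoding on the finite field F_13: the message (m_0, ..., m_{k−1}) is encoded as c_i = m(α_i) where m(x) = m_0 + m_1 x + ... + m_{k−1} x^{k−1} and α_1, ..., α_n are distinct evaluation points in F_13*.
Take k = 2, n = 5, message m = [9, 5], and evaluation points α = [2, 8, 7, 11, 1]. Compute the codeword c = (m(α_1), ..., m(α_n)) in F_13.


c = [6, 10, 5, 12, 1]

Message polynomial: m(x) = 9 + 5·x (mod 13).
For each evaluation point α_i, compute m(α_i) mod 13:
  α_1 = 2: Horner steps 5 → 6, so m(2) = 6.
  α_2 = 8: Horner steps 5 → 10, so m(8) = 10.
  α_3 = 7: Horner steps 5 → 5, so m(7) = 5.
  α_4 = 11: Horner steps 5 → 12, so m(11) = 12.
  α_5 = 1: Horner steps 5 → 1, so m(1) = 1.
Codeword c = [6, 10, 5, 12, 1] ∈ F_13^5.


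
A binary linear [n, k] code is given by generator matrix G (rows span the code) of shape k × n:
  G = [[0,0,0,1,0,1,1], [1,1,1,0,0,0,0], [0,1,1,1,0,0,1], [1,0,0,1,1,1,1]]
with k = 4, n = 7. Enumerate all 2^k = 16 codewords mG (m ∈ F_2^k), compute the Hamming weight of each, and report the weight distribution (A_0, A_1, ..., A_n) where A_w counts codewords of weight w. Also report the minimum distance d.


Weight distribution: A_0 = 1, A_2 = 3, A_3 = 6, A_4 = 1, A_5 = 2, A_6 = 3. Minimum distance d = 2.

Enumerate all 2^4 = 16 messages m ∈ F_2^4.
For each, compute codeword c = mG in F_2^7, then tally its weight.
  m = 0000 → c = 0000000, weight = 0.
  m = 1000 → c = 0001011, weight = 3.
  m = 0100 → c = 1110000, weight = 3.
  m = 1100 → c = 1111011, weight = 6.
  m = 0010 → c = 0111001, weight = 4.
  m = 1010 → c = 0110010, weight = 3.
  m = 0110 → c = 1001001, weight = 3.
  m = 1110 → c = 1000010, weight = 2.
  m = 0001 → c = 1001111, weight = 5.
  m = 1001 → c = 1000100, weight = 2.
  m = 0101 → c = 0111111, weight = 6.
  m = 1101 → c = 0110100, weight = 3.
  m = 0011 → c = 1110110, weight = 5.
  m = 1011 → c = 1111101, weight = 6.
  m = 0111 → c = 0000110, weight = 2.
  m = 1111 → c = 0001101, weight = 3.
Tally weights:
  weight 0: 1 codewords.
  weight 2: 3 codewords.
  weight 3: 6 codewords.
  weight 4: 1 codewords.
  weight 5: 2 codewords.
  weight 6: 3 codewords.
Minimum distance d = smallest w > 0 with A_w > 0 = 2.
Sanity: Σ A_w = 16 = 2^4 = 16 ✓.


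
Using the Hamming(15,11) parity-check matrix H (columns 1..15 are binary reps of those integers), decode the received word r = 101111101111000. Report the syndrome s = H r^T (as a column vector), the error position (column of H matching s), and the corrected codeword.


s = (0, 1, 1, 0)^T, error position = 6, corrected codeword c = 101110101111000

Compute s = H r^T mod 2 one row at a time:
  s_1 = 0 + 1 + 1 + 1 + 1 + 0 + 0 + 0 = 4 ≡ 0 (mod 2).
  s_2 = 1 + 1 + 1 + 1 + 1 + 0 + 0 + 0 = 5 ≡ 1 (mod 2).
  s_3 = 0 + 1 + 1 + 1 + 1 + 1 + 0 + 0 = 5 ≡ 1 (mod 2).
  s_4 = 1 + 1 + 1 + 1 + 1 + 1 + 0 + 0 = 6 ≡ 0 (mod 2).
s = (0, 1, 1, 0)^T — this equals column 6 of H (binary 0110), so error is at position 6.
Correct: flip bit 6 of r = 101111101111000 to get c = 101110101111000.


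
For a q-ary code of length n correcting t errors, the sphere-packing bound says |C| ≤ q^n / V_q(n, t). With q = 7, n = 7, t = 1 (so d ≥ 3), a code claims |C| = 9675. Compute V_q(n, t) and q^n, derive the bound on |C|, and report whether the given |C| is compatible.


V_q(n, t) = 43, q^n = 823543, Hamming bound = 19152, |C| = 9675 ≤ bound (satisfied).

Step 1: Compute V_q(n, t) = Σ_{j=0}^1 C(n, j) (q−1)^j.
  j = 0: C(7,0)·(6)^0 = 1·1 = 1.
  j = 1: C(7,1)·(6)^1 = 7·6 = 42.
  V_q(n, t) = 1 + 42 = 43.
Step 2: q^n = 7^7 = 823543.
Step 3: Hamming bound ⌊q^n / V_q(n,t)⌋ = ⌊823543/43⌋ = 19152.
Step 4: Compare |C| = 9675 to 19152: satisfied.
The claimed |C| lies below the Hamming bound.


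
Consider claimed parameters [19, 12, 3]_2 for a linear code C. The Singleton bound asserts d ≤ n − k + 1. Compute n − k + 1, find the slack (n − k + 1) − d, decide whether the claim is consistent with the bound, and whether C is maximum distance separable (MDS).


Singleton RHS = n − k + 1 = 8, slack = 5, bound satisfied, not MDS.

Singleton bound: d ≤ n − k + 1.
Here n = 19, k = 12, so n − k + 1 = 8.
Given d = 3, check d ≤ 8: YES.
Slack = (n − k + 1) − d = 5.
The code is NOT MDS (slack = 5 > 0).
Description: the claimed parameters are [19, 12, 3]_2; such a code would be non-MDS.
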